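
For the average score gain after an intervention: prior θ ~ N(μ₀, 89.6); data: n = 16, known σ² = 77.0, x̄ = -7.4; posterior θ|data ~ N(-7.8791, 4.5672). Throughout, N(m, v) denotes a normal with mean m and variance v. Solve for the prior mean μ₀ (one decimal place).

μ₀ = -16.8

With known observation variance, the Normal–Normal posterior has precision τ_n = τ₀ + n/σ² and mean μ_n = (τ₀μ₀ + (n/σ²)x̄)/τ_n.
Here τ₀ = 1/89.6 = 0.011161 and τ_data = 16/77.0 = 0.207792, so τ_n = 0.218953.
Rearranging for μ₀: μ₀ = (μ_n·τ_n − τ_data·x̄)/τ₀ = (-7.8791·0.218953 − 0.207792·-7.4) / 0.011161 = -0.187492/0.011161 ≈ -16.8.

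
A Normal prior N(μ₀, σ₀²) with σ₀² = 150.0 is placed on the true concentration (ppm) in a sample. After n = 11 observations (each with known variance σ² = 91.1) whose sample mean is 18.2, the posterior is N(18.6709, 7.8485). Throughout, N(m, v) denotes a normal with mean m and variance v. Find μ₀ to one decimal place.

μ₀ = 27.2

The posterior mean is a precision-weighted average: μ_n = (τ₀μ₀ + τ_data·x̄)/(τ₀+τ_data), with τ₀=1/σ₀² and τ_data=n/σ².
Here τ₀ = 1/150.0 = 0.006667 and τ_data = 11/91.1 = 0.120746, so τ_n = 0.127413.
Rearranging for μ₀: μ₀ = (μ_n·τ_n − τ_data·x̄)/τ₀ = (18.6709·0.127413 − 0.120746·18.2) / 0.006667 = 0.181338/0.006667 ≈ 27.2.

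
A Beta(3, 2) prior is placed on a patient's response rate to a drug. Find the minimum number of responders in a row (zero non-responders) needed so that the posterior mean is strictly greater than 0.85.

After k responders and 0 non-responders the posterior is Beta(3+k, 2), with mean (3+k)/(3+2+k).
Set (3+k)/(5+k) > 0.85 and solve: k > (0.85·5 − 3)/(1 − 0.85) = 8.333.
The smallest integer exceeding 8.333 is 9, and checking k=9: (12)/(14) = 0.8571 > 0.85.

k = 9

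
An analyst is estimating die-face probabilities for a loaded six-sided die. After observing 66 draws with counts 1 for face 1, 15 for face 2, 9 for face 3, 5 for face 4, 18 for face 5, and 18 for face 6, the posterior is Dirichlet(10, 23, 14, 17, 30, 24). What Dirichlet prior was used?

Dirichlet(9, 8, 5, 12, 12, 6)

For a Dirichlet(α) prior with multinomial counts c, the posterior is Dirichlet(α + c) componentwise.
Subtract each count from the matching posterior parameter: 10−1=9, 23−15=8, 14−9=5, 17−5=12, 30−18=12, 24−18=6.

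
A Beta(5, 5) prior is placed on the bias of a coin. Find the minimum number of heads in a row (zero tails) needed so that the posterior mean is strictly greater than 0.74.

After k heads and 0 tails the posterior is Beta(5+k, 5), with mean (5+k)/(5+5+k).
Set (5+k)/(10+k) > 0.74 and solve: k > (0.74·10 − 5)/(1 − 0.74) = 9.231.
The smallest integer exceeding 9.231 is 10.

k = 10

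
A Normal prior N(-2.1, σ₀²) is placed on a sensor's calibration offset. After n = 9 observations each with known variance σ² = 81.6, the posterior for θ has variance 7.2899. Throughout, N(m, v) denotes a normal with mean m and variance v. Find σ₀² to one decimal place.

For the Normal–Normal model with known σ², precisions add: τ_n = τ₀ + n/σ².
So 1/σ₀² = 1/7.2899 − 9/81.6 = 0.137176 − 0.110294 = 0.026882.
Hence σ₀² = 1/0.026882 ≈ 37.2.

σ₀² = 37.2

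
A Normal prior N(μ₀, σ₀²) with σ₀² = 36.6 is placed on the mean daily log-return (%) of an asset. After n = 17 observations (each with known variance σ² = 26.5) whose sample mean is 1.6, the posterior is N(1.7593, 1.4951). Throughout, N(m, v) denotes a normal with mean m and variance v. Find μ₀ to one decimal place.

With known observation variance, the Normal–Normal posterior has precision τ_n = τ₀ + n/σ² and mean μ_n = (τ₀μ₀ + (n/σ²)x̄)/τ_n.
Here τ₀ = 1/36.6 = 0.027322 and τ_data = 17/26.5 = 0.641509, so τ_n = 0.668831.
Rearranging for μ₀: μ₀ = (μ_n·τ_n − τ_data·x̄)/τ₀ = (1.7593·0.668831 − 0.641509·1.6) / 0.027322 = 0.150260/0.027322 ≈ 5.5.

μ₀ = 5.5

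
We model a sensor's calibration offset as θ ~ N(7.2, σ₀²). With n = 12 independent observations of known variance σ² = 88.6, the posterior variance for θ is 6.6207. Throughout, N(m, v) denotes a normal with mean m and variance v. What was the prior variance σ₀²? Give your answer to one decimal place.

Posterior precision equals prior precision plus data precision: 1/σ_n² = 1/σ₀² + n/σ².
So 1/σ₀² = 1/6.6207 − 12/88.6 = 0.151041 − 0.135440 = 0.015601.
Hence σ₀² = 1/0.015601 ≈ 64.1.

σ₀² = 64.1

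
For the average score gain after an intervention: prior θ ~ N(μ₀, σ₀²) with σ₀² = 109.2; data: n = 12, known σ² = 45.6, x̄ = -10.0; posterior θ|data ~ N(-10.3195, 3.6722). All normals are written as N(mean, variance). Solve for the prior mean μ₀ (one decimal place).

μ₀ = -19.5

The posterior mean is a precision-weighted average: μ_n = (τ₀μ₀ + τ_data·x̄)/(τ₀+τ_data), with τ₀=1/σ₀² and τ_data=n/σ².
Here τ₀ = 1/109.2 = 0.009158 and τ_data = 12/45.6 = 0.263158, so τ_n = 0.272316.
Rearranging for μ₀: μ₀ = (μ_n·τ_n − τ_data·x̄)/τ₀ = (-10.3195·0.272316 − 0.263158·-10.0) / 0.009158 = -0.178585/0.009158 ≈ -19.5.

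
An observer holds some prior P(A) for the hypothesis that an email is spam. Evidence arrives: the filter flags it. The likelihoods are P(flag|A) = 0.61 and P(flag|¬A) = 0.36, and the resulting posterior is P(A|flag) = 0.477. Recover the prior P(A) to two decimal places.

In odds form, posterior odds = prior odds × likelihood ratio, so prior odds = posterior odds ÷ LR.
Posterior odds = 0.477/(1−0.477) = 0.9120. LR = 0.61/0.36 = 1.6944.
Prior odds = 0.9120/1.6944 = 0.5382, so P(A) = 0.5382/(1+0.5382) ≈ 0.35.

P(A) = 0.35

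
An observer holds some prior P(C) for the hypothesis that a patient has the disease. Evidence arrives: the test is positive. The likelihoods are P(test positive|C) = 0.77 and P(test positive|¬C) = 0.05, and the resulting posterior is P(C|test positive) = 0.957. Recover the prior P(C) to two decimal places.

Bayes' rule in odds form gives O(C|E) = O(C)·[P(E|C)/P(E|¬C)], hence O(C) = O(C|E)/LR.
Posterior odds = 0.957/(1−0.957) = 22.2558. LR = 0.77/0.05 = 15.4000.
Prior odds = 22.2558/15.4000 = 1.4452, so P(C) = 1.4452/(1+1.4452) ≈ 0.59.

P(C) = 0.59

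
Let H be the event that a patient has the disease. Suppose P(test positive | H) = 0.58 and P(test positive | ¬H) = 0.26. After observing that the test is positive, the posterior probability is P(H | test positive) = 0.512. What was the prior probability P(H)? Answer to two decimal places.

Bayes' rule in odds form gives O(H|E) = O(H)·[P(E|H)/P(E|¬H)], hence O(H) = O(H|E)/LR.
Posterior odds = 0.512/(1−0.512) = 1.0492. LR = 0.58/0.26 = 2.2308.
Prior odds = 1.0492/2.2308 = 0.4703, so P(H) = 0.4703/(1+0.4703) ≈ 0.32.

P(H) = 0.32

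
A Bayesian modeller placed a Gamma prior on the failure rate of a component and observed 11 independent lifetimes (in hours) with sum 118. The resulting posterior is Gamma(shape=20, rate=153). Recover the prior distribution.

Gamma–exponential conjugacy: posterior shape = α + n, posterior rate = β + Σtᵢ.
So α = 20 − 11 = 9 and β = 153 − 118 = 35.

Gamma(shape=9, rate=35)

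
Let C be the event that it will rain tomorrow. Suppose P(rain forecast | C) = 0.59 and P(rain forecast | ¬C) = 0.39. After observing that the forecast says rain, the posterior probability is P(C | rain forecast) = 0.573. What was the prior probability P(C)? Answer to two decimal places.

P(C) = 0.47

Bayes' rule in odds form gives O(C|E) = O(C)·[P(E|C)/P(E|¬C)], hence O(C) = O(C|E)/LR.
Posterior odds = 0.573/(1−0.573) = 1.3419. LR = 0.59/0.39 = 1.5128.
Prior odds = 1.3419/1.5128 = 0.8870, so P(C) = 0.8870/(1+0.8870) ≈ 0.47.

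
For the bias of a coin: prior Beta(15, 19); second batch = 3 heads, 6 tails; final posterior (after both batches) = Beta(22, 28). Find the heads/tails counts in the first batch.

Because Beta–binomial updating is additive in the counts, the combined data contributed (α_post−α_prior, β_post−β_prior) successes and failures.
Total across both batches: 22−15=7 heads, 28−19=9 tails.
Subtract the second batch: 7−3=4 heads and 9−6=3 tails.

4 heads and 3 tails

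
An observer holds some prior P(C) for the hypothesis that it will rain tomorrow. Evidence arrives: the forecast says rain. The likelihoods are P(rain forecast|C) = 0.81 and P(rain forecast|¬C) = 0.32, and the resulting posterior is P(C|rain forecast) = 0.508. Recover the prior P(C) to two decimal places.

In odds form, posterior odds = prior odds × likelihood ratio, so prior odds = posterior odds ÷ LR.
Posterior odds = 0.508/(1−0.508) = 1.0325. LR = 0.81/0.32 = 2.5312.
Prior odds = 1.0325/2.5312 = 0.4079, so P(C) = 0.4079/(1+0.4079) ≈ 0.29.

P(C) = 0.29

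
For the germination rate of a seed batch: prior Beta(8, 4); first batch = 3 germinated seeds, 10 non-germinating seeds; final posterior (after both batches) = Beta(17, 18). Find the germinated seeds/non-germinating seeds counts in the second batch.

6 germinated seeds and 4 non-germinating seeds

Sequential conjugate updates are equivalent to a single update on the pooled data, so total successes = posterior α − prior α and total failures = posterior β − prior β.
Total across both batches: 17−8=9 germinated seeds, 18−4=14 non-germinating seeds.
Subtract the first batch: 9−3=6 germinated seeds and 14−10=4 non-germinating seeds.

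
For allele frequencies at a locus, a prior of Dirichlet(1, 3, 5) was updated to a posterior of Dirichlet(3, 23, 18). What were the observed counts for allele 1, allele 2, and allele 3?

counts (2, 20, 13)

For a Dirichlet(α) prior with multinomial counts c, the posterior is Dirichlet(α + c) componentwise.
Counts are posterior − prior componentwise: 3−1=2, 23−3=20, 18−5=13.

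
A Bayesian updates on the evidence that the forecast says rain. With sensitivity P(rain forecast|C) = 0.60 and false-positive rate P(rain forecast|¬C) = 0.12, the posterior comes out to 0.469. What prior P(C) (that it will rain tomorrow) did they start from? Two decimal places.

P(C) = 0.15

In odds form, posterior odds = prior odds × likelihood ratio, so prior odds = posterior odds ÷ LR.
Posterior odds = 0.469/(1−0.469) = 0.8832. LR = 0.60/0.12 = 5.0000.
Prior odds = 0.8832/5.0000 = 0.1766, so P(C) = 0.1766/(1+0.1766) ≈ 0.15.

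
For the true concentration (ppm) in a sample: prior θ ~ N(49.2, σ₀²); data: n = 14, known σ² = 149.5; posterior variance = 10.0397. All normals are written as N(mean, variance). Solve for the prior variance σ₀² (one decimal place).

For the Normal–Normal model with known σ², precisions add: τ_n = τ₀ + n/σ².
So 1/σ₀² = 1/10.0397 − 14/149.5 = 0.099605 − 0.093645 = 0.005960.
Hence σ₀² = 1/0.005960 ≈ 167.8.

σ₀² = 167.8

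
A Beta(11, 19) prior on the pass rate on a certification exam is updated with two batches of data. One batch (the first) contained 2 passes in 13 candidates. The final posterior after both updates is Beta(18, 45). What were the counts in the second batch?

5 passes and 15 failures

Sequential conjugate updates are equivalent to a single update on the pooled data, so total successes = posterior α − prior α and total failures = posterior β − prior β.
Total across both batches: 18−11=7 passes, 45−19=26 failures.
Subtract the first batch: 7−2=5 passes and 26−11=15 failures.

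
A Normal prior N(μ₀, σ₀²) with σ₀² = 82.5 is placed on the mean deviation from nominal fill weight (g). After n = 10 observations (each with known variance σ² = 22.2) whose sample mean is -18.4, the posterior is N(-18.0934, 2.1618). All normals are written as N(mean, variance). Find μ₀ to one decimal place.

The posterior mean is a precision-weighted average: μ_n = (τ₀μ₀ + τ_data·x̄)/(τ₀+τ_data), with τ₀=1/σ₀² and τ_data=n/σ².
Here τ₀ = 1/82.5 = 0.012121 and τ_data = 10/22.2 = 0.450450, so τ_n = 0.462571.
Rearranging for μ₀: μ₀ = (μ_n·τ_n − τ_data·x̄)/τ₀ = (-18.0934·0.462571 − 0.450450·-18.4) / 0.012121 = -0.081202/0.012121 ≈ -6.7.

μ₀ = -6.7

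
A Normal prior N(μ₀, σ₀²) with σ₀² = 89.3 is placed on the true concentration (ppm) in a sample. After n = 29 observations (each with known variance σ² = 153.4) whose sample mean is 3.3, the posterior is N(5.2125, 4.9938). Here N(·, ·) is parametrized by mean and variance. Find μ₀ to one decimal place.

The posterior mean is a precision-weighted average: μ_n = (τ₀μ₀ + τ_data·x̄)/(τ₀+τ_data), with τ₀=1/σ₀² and τ_data=n/σ².
Here τ₀ = 1/89.3 = 0.011198 and τ_data = 29/153.4 = 0.189048, so τ_n = 0.200246.
Rearranging for μ₀: μ₀ = (μ_n·τ_n − τ_data·x̄)/τ₀ = (5.2125·0.200246 − 0.189048·3.3) / 0.011198 = 0.419924/0.011198 ≈ 37.5.

μ₀ = 37.5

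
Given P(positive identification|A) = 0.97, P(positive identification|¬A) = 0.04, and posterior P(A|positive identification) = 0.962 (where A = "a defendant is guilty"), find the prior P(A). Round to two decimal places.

In odds form, posterior odds = prior odds × likelihood ratio, so prior odds = posterior odds ÷ LR.
Posterior odds = 0.962/(1−0.962) = 25.3158. LR = 0.97/0.04 = 24.2500.
Prior odds = 25.3158/24.2500 = 1.0440, so P(A) = 1.0440/(1+1.0440) ≈ 0.51.

P(A) = 0.51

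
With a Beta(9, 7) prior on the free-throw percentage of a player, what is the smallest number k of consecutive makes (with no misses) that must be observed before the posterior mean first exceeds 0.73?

After k makes and 0 misses the posterior is Beta(9+k, 7), with mean (9+k)/(9+7+k).
Set (9+k)/(16+k) > 0.73 and solve: k > (0.73·16 − 9)/(1 − 0.73) = 9.926.
The smallest integer exceeding 9.926 is 10.

k = 10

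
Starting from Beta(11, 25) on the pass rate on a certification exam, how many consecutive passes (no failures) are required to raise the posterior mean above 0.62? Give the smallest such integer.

After k passes and 0 failures the posterior is Beta(11+k, 25), with mean (11+k)/(11+25+k).
Set (11+k)/(36+k) > 0.62 and solve: k > (0.62·36 − 11)/(1 − 0.62) = 29.789.
The smallest integer exceeding 29.789 is 30.

k = 30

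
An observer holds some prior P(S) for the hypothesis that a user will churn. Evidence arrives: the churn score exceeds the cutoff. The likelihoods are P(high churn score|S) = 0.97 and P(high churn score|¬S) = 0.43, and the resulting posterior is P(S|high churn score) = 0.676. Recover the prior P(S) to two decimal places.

In odds form, posterior odds = prior odds × likelihood ratio, so prior odds = posterior odds ÷ LR.
Posterior odds = 0.676/(1−0.676) = 2.0864. LR = 0.97/0.43 = 2.2558.
Prior odds = 2.0864/2.2558 = 0.9249, so P(S) = 0.9249/(1+0.9249) ≈ 0.48.

P(S) = 0.48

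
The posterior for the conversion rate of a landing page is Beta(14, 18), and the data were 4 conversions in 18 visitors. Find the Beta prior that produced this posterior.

Beta(10, 4)

Beta is conjugate to the binomial likelihood: posterior = Beta(a+s, b+f).
Subtract the data counts: 14−4=10, 18−14=4.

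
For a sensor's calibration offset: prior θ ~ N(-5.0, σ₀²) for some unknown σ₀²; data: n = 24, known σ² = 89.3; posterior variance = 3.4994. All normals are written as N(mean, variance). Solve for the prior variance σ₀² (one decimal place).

For the Normal–Normal model with known σ², precisions add: τ_n = τ₀ + n/σ².
So 1/σ₀² = 1/3.4994 − 24/89.3 = 0.285763 − 0.268757 = 0.017006.
Hence σ₀² = 1/0.017006 ≈ 58.8.

σ₀² = 58.8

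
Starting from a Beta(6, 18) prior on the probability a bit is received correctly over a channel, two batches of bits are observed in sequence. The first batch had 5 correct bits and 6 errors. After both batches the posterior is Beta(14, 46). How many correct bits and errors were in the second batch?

3 correct bits and 22 errors

Because Beta–binomial updating is additive in the counts, the combined data contributed (α_post−α_prior, β_post−β_prior) successes and failures.
Total across both batches: 14−6=8 correct bits, 46−18=28 errors.
Subtract the first batch: 8−5=3 correct bits and 28−6=22 errors.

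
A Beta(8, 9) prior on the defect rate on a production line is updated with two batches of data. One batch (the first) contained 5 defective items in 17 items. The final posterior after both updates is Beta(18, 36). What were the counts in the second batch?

5 defective items and 15 good items

Because Beta–binomial updating is additive in the counts, the combined data contributed (α_post−α_prior, β_post−β_prior) successes and failures.
Total across both batches: 18−8=10 defective items, 36−9=27 good items.
Subtract the first batch: 10−5=5 defective items and 27−12=15 good items.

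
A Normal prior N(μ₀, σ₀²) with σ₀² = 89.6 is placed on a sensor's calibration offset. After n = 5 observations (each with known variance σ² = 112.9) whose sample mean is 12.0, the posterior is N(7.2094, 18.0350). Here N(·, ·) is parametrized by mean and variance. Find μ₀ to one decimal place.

μ₀ = -11.8

With known observation variance, the Normal–Normal posterior has precision τ_n = τ₀ + n/σ² and mean μ_n = (τ₀μ₀ + (n/σ²)x̄)/τ_n.
Here τ₀ = 1/89.6 = 0.011161 and τ_data = 5/112.9 = 0.044287, so τ_n = 0.055448.
Rearranging for μ₀: μ₀ = (μ_n·τ_n − τ_data·x̄)/τ₀ = (7.2094·0.055448 − 0.044287·12.0) / 0.011161 = -0.131697/0.011161 ≈ -11.8.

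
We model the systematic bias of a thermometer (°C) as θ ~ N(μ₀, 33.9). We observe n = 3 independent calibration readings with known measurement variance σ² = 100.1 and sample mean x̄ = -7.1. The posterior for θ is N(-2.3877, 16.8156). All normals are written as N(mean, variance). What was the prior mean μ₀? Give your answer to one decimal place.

With known observation variance, the Normal–Normal posterior has precision τ_n = τ₀ + n/σ² and mean μ_n = (τ₀μ₀ + (n/σ²)x̄)/τ_n.
Here τ₀ = 1/33.9 = 0.029499 and τ_data = 3/100.1 = 0.029970, so τ_n = 0.059469.
Rearranging for μ₀: μ₀ = (μ_n·τ_n − τ_data·x̄)/τ₀ = (-2.3877·0.059469 − 0.029970·-7.1) / 0.029499 = 0.070793/0.029499 ≈ 2.4.

μ₀ = 2.4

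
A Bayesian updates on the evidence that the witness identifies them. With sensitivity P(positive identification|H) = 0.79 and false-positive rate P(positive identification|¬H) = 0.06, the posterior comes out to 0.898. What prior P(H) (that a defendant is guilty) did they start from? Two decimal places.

In odds form, posterior odds = prior odds × likelihood ratio, so prior odds = posterior odds ÷ LR.
Posterior odds = 0.898/(1−0.898) = 8.8039. LR = 0.79/0.06 = 13.1667.
Prior odds = 8.8039/13.1667 = 0.6686, so P(H) = 0.6686/(1+0.6686) ≈ 0.40.

P(H) = 0.40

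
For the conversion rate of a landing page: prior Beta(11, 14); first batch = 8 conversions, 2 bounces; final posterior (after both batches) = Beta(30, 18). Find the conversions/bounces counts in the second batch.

Because Beta–binomial updating is additive in the counts, the combined data contributed (α_post−α_prior, β_post−β_prior) successes and failures.
Total across both batches: 30−11=19 conversions, 18−14=4 bounces.
Subtract the first batch: 19−8=11 conversions and 4−2=2 bounces.

11 conversions and 2 bounces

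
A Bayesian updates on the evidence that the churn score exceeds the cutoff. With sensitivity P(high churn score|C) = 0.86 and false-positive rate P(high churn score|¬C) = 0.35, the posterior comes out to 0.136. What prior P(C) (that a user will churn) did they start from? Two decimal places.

Bayes' rule in odds form gives O(C|E) = O(C)·[P(E|C)/P(E|¬C)], hence O(C) = O(C|E)/LR.
Posterior odds = 0.136/(1−0.136) = 0.1574. LR = 0.86/0.35 = 2.4571.
Prior odds = 0.1574/2.4571 = 0.0641, so P(C) = 0.0641/(1+0.0641) ≈ 0.06.

P(C) = 0.06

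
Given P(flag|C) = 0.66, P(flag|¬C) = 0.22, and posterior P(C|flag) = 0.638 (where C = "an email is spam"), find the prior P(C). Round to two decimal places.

P(C) = 0.37

Bayes' rule in odds form gives O(C|E) = O(C)·[P(E|C)/P(E|¬C)], hence O(C) = O(C|E)/LR.
Posterior odds = 0.638/(1−0.638) = 1.7624. LR = 0.66/0.22 = 3.0000.
Prior odds = 1.7624/3.0000 = 0.5875, so P(C) = 0.5875/(1+0.5875) ≈ 0.37.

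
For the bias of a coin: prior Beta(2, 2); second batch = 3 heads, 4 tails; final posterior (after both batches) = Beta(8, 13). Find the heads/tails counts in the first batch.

3 heads and 7 tails

Sequential conjugate updates are equivalent to a single update on the pooled data, so total successes = posterior α − prior α and total failures = posterior β − prior β.
Total across both batches: 8−2=6 heads, 13−2=11 tails.
Subtract the second batch: 6−3=3 heads and 11−4=7 tails.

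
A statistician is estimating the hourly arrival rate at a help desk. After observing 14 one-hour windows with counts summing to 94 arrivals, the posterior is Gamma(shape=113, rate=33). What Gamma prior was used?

A Gamma(α, β) prior (rate parametrization) on a Poisson rate with n observations summing to S gives posterior Gamma(α+S, β+n).
So α = 113 − 94 = 19 and β = 33 − 14 = 19.

Gamma(shape=19, rate=19)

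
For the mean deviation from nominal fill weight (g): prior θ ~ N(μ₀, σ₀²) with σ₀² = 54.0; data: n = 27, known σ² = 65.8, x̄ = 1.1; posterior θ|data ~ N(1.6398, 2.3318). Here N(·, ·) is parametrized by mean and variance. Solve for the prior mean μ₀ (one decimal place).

μ₀ = 13.6

The posterior mean is a precision-weighted average: μ_n = (τ₀μ₀ + τ_data·x̄)/(τ₀+τ_data), with τ₀=1/σ₀² and τ_data=n/σ².
Here τ₀ = 1/54.0 = 0.018519 and τ_data = 27/65.8 = 0.410334, so τ_n = 0.428853.
Rearranging for μ₀: μ₀ = (μ_n·τ_n − τ_data·x̄)/τ₀ = (1.6398·0.428853 − 0.410334·1.1) / 0.018519 = 0.251866/0.018519 ≈ 13.6.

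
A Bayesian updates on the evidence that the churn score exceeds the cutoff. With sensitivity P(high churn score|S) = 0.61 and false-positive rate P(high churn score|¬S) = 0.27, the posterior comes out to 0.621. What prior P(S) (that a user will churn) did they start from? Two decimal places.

In odds form, posterior odds = prior odds × likelihood ratio, so prior odds = posterior odds ÷ LR.
Posterior odds = 0.621/(1−0.621) = 1.6385. LR = 0.61/0.27 = 2.2593.
Prior odds = 1.6385/2.2593 = 0.7252, so P(S) = 0.7252/(1+0.7252) ≈ 0.42.

P(S) = 0.42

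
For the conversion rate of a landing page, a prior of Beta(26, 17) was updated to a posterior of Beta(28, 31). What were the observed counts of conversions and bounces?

Beta is conjugate to the binomial likelihood: posterior = Beta(a+s, b+f).
Match parameters: s=28−26=2, f=31−17=14.

2 conversions and 14 bounces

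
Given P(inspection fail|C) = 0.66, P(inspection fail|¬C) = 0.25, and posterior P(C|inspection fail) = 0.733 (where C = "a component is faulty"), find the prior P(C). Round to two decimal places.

In odds form, posterior odds = prior odds × likelihood ratio, so prior odds = posterior odds ÷ LR.
Posterior odds = 0.733/(1−0.733) = 2.7453. LR = 0.66/0.25 = 2.6400.
Prior odds = 2.7453/2.6400 = 1.0399, so P(C) = 1.0399/(1+1.0399) ≈ 0.51.

P(C) = 0.51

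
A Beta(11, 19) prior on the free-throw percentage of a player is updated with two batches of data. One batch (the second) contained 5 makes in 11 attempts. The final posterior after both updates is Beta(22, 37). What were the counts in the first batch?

Sequential conjugate updates are equivalent to a single update on the pooled data, so total successes = posterior α − prior α and total failures = posterior β − prior β.
Total across both batches: 22−11=11 makes, 37−19=18 misses.
Subtract the second batch: 11−5=6 makes and 18−6=12 misses.

6 makes and 12 misses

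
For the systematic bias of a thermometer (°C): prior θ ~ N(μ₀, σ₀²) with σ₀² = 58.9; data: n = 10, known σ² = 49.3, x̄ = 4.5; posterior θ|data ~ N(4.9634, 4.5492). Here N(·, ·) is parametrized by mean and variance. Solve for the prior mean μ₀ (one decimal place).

μ₀ = 10.5

The posterior mean is a precision-weighted average: μ_n = (τ₀μ₀ + τ_data·x̄)/(τ₀+τ_data), with τ₀=1/σ₀² and τ_data=n/σ².
Here τ₀ = 1/58.9 = 0.016978 and τ_data = 10/49.3 = 0.202840, so τ_n = 0.219818.
Rearranging for μ₀: μ₀ = (μ_n·τ_n − τ_data·x̄)/τ₀ = (4.9634·0.219818 − 0.202840·4.5) / 0.016978 = 0.178265/0.016978 ≈ 10.5.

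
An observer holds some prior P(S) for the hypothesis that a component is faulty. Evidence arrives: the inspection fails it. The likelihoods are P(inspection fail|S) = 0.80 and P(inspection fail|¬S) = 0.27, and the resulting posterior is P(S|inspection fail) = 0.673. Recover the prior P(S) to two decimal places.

In odds form, posterior odds = prior odds × likelihood ratio, so prior odds = posterior odds ÷ LR.
Posterior odds = 0.673/(1−0.673) = 2.0581. LR = 0.80/0.27 = 2.9630.
Prior odds = 2.0581/2.9630 = 0.6946, so P(S) = 0.6946/(1+0.6946) ≈ 0.41.

P(S) = 0.41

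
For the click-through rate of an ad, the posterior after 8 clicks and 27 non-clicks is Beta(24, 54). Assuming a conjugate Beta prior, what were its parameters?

Beta(16, 27)

Under Beta–binomial conjugacy the posterior parameters are (α+s, β+f).
So α = 24 − 8 = 16 and β = 54 − 27 = 27.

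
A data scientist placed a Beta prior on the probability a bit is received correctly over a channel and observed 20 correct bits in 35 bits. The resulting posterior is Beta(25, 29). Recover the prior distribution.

Beta(5, 14)

Beta is conjugate to the binomial likelihood: posterior = Beta(a+s, b+f).
Subtract the data counts: 25−20=5, 29−15=14.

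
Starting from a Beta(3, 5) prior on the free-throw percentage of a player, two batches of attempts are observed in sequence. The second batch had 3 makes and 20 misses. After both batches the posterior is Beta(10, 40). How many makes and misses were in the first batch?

Sequential conjugate updates are equivalent to a single update on the pooled data, so total successes = posterior α − prior α and total failures = posterior β − prior β.
Total across both batches: 10−3=7 makes, 40−5=35 misses.
Subtract the second batch: 7−3=4 makes and 35−20=15 misses.

4 makes and 15 misses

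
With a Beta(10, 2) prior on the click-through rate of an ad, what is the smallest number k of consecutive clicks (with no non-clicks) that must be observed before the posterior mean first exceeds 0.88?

k = 5

After k clicks and 0 non-clicks the posterior is Beta(10+k, 2), with mean (10+k)/(10+2+k).
Set (10+k)/(12+k) > 0.88 and solve: k > (0.88·12 − 10)/(1 − 0.88) = 4.667.
The smallest integer exceeding 4.667 is 5.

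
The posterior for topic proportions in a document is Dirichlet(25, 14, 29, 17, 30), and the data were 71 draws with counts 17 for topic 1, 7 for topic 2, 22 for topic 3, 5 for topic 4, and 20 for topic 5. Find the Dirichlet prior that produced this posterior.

For a Dirichlet(α) prior with multinomial counts c, the posterior is Dirichlet(α + c) componentwise.
Subtract each count from the matching posterior parameter: 25−17=8, 14−7=7, 29−22=7, 17−5=12, 30−20=10.

Dirichlet(8, 7, 7, 12, 10)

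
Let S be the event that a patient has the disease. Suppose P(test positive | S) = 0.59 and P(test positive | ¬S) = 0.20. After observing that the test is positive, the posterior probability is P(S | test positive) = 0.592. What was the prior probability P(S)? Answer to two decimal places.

P(S) = 0.33

Bayes' rule in odds form gives O(S|E) = O(S)·[P(E|S)/P(E|¬S)], hence O(S) = O(S|E)/LR.
Posterior odds = 0.592/(1−0.592) = 1.4510. LR = 0.59/0.20 = 2.9500.
Prior odds = 1.4510/2.9500 = 0.4919, so P(S) = 0.4919/(1+0.4919) ≈ 0.33.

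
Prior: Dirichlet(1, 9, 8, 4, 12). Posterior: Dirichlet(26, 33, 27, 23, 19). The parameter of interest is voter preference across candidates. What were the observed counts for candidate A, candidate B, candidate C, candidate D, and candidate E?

counts (25, 24, 19, 19, 7)

For a Dirichlet(α) prior with multinomial counts c, the posterior is Dirichlet(α + c) componentwise.
Counts are posterior − prior componentwise: 26−1=25, 33−9=24, 27−8=19, 23−4=19, 19−12=7.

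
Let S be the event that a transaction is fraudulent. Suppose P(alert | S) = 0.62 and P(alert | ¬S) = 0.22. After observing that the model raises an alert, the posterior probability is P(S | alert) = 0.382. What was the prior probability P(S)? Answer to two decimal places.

P(S) = 0.18

Bayes' rule in odds form gives O(S|E) = O(S)·[P(E|S)/P(E|¬S)], hence O(S) = O(S|E)/LR.
Posterior odds = 0.382/(1−0.382) = 0.6181. LR = 0.62/0.22 = 2.8182.
Prior odds = 0.6181/2.8182 = 0.2193, so P(S) = 0.2193/(1+0.2193) ≈ 0.18.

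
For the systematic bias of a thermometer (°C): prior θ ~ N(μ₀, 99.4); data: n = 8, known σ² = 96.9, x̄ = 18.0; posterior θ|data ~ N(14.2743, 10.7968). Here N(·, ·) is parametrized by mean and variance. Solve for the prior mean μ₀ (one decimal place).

The posterior mean is a precision-weighted average: μ_n = (τ₀μ₀ + τ_data·x̄)/(τ₀+τ_data), with τ₀=1/σ₀² and τ_data=n/σ².
Here τ₀ = 1/99.4 = 0.010060 and τ_data = 8/96.9 = 0.082559, so τ_n = 0.092619.
Rearranging for μ₀: μ₀ = (μ_n·τ_n − τ_data·x̄)/τ₀ = (14.2743·0.092619 − 0.082559·18.0) / 0.010060 = -0.163991/0.010060 ≈ -16.3.

μ₀ = -16.3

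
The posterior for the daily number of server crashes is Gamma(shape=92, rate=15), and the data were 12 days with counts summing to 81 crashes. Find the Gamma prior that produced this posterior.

Gamma(shape=11, rate=3)

Gamma–Poisson conjugacy: posterior shape = α + Σxᵢ, posterior rate = β + n.
So α = 92 − 81 = 11 and β = 15 − 12 = 3.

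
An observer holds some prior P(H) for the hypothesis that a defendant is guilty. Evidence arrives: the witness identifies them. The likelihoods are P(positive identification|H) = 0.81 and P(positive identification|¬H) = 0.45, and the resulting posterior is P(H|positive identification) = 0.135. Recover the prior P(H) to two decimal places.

P(H) = 0.08

In odds form, posterior odds = prior odds × likelihood ratio, so prior odds = posterior odds ÷ LR.
Posterior odds = 0.135/(1−0.135) = 0.1561. LR = 0.81/0.45 = 1.8000.
Prior odds = 0.1561/1.8000 = 0.0867, so P(H) = 0.0867/(1+0.0867) ≈ 0.08.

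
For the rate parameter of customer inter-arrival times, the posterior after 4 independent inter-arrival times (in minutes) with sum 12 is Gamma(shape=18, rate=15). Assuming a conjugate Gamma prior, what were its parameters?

Gamma(shape=14, rate=3)

For an exponential likelihood with a Gamma(α, β) prior on the rate, n observations with total T give posterior Gamma(α+n, β+T).
So α = 18 − 4 = 14 and β = 15 − 12 = 3.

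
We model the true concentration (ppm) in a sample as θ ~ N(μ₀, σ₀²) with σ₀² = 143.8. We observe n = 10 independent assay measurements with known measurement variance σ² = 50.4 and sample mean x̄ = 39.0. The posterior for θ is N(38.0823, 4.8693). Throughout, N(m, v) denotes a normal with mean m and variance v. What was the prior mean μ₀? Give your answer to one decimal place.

With known observation variance, the Normal–Normal posterior has precision τ_n = τ₀ + n/σ² and mean μ_n = (τ₀μ₀ + (n/σ²)x̄)/τ_n.
Here τ₀ = 1/143.8 = 0.006954 and τ_data = 10/50.4 = 0.198413, so τ_n = 0.205367.
Rearranging for μ₀: μ₀ = (μ_n·τ_n − τ_data·x̄)/τ₀ = (38.0823·0.205367 − 0.198413·39.0) / 0.006954 = 0.082741/0.006954 ≈ 11.9.

μ₀ = 11.9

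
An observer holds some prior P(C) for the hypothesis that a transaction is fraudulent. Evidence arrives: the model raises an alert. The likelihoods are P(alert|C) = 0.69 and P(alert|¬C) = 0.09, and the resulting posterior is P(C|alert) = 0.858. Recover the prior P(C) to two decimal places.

P(C) = 0.44

In odds form, posterior odds = prior odds × likelihood ratio, so prior odds = posterior odds ÷ LR.
Posterior odds = 0.858/(1−0.858) = 6.0423. LR = 0.69/0.09 = 7.6667.
Prior odds = 6.0423/7.6667 = 0.7881, so P(C) = 0.7881/(1+0.7881) ≈ 0.44.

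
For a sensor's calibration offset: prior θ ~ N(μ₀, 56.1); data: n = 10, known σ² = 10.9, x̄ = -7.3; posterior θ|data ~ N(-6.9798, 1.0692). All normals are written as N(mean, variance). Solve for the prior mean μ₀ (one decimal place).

The posterior mean is a precision-weighted average: μ_n = (τ₀μ₀ + τ_data·x̄)/(τ₀+τ_data), with τ₀=1/σ₀² and τ_data=n/σ².
Here τ₀ = 1/56.1 = 0.017825 and τ_data = 10/10.9 = 0.917431, so τ_n = 0.935256.
Rearranging for μ₀: μ₀ = (μ_n·τ_n − τ_data·x̄)/τ₀ = (-6.9798·0.935256 − 0.917431·-7.3) / 0.017825 = 0.169346/0.017825 ≈ 9.5.

μ₀ = 9.5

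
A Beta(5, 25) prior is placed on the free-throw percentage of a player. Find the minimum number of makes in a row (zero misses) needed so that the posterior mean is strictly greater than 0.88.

k = 179

After k makes and 0 misses the posterior is Beta(5+k, 25), with mean (5+k)/(5+25+k).
Set (5+k)/(30+k) > 0.88 and solve: k > (0.88·30 − 5)/(1 − 0.88) = 178.333.
The smallest integer exceeding 178.333 is 179.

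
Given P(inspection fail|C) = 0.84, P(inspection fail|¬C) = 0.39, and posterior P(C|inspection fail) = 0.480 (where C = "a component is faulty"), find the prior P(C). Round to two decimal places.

P(C) = 0.30

Bayes' rule in odds form gives O(C|E) = O(C)·[P(E|C)/P(E|¬C)], hence O(C) = O(C|E)/LR.
Posterior odds = 0.480/(1−0.480) = 0.9231. LR = 0.84/0.39 = 2.1538.
Prior odds = 0.9231/2.1538 = 0.4286, so P(C) = 0.4286/(1+0.4286) ≈ 0.30.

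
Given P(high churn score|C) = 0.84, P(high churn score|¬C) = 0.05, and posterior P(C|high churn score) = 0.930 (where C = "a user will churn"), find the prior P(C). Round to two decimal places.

P(C) = 0.44

Bayes' rule in odds form gives O(C|E) = O(C)·[P(E|C)/P(E|¬C)], hence O(C) = O(C|E)/LR.
Posterior odds = 0.930/(1−0.930) = 13.2857. LR = 0.84/0.05 = 16.8000.
Prior odds = 13.2857/16.8000 = 0.7908, so P(C) = 0.7908/(1+0.7908) ≈ 0.44.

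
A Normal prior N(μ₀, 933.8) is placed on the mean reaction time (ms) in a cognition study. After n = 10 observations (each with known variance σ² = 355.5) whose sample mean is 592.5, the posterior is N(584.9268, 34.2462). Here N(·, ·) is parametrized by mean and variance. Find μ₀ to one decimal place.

With known observation variance, the Normal–Normal posterior has precision τ_n = τ₀ + n/σ² and mean μ_n = (τ₀μ₀ + (n/σ²)x̄)/τ_n.
Here τ₀ = 1/933.8 = 0.001071 and τ_data = 10/355.5 = 0.028129, so τ_n = 0.029200.
Rearranging for μ₀: μ₀ = (μ_n·τ_n − τ_data·x̄)/τ₀ = (584.9268·0.029200 − 0.028129·592.5) / 0.001071 = 0.413430/0.001071 ≈ 386.0.

μ₀ = 386.0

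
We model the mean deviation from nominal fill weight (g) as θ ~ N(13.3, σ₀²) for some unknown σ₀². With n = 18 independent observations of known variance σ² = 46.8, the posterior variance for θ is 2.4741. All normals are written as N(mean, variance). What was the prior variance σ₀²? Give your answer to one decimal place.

σ₀² = 51.1

Posterior precision equals prior precision plus data precision: 1/σ_n² = 1/σ₀² + n/σ².
So 1/σ₀² = 1/2.4741 − 18/46.8 = 0.404187 − 0.384615 = 0.019572.
Hence σ₀² = 1/0.019572 ≈ 51.1.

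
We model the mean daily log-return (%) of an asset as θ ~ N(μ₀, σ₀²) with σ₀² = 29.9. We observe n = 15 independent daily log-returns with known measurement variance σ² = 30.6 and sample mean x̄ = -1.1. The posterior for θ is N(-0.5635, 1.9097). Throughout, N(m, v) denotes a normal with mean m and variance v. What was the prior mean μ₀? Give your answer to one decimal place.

μ₀ = 7.3

With known observation variance, the Normal–Normal posterior has precision τ_n = τ₀ + n/σ² and mean μ_n = (τ₀μ₀ + (n/σ²)x̄)/τ_n.
Here τ₀ = 1/29.9 = 0.033445 and τ_data = 15/30.6 = 0.490196, so τ_n = 0.523641.
Rearranging for μ₀: μ₀ = (μ_n·τ_n − τ_data·x̄)/τ₀ = (-0.5635·0.523641 − 0.490196·-1.1) / 0.033445 = 0.244144/0.033445 ≈ 7.3.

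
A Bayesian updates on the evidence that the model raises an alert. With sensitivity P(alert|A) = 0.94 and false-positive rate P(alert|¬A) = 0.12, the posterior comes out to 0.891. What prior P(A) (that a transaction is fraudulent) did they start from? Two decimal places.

P(A) = 0.51

In odds form, posterior odds = prior odds × likelihood ratio, so prior odds = posterior odds ÷ LR.
Posterior odds = 0.891/(1−0.891) = 8.1743. LR = 0.94/0.12 = 7.8333.
Prior odds = 8.1743/7.8333 = 1.0435, so P(A) = 1.0435/(1+1.0435) ≈ 0.51.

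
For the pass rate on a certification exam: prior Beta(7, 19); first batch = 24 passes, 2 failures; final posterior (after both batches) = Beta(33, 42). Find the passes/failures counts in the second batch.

2 passes and 21 failures

Because Beta–binomial updating is additive in the counts, the combined data contributed (α_post−α_prior, β_post−β_prior) successes and failures.
Total across both batches: 33−7=26 passes, 42−19=23 failures.
Subtract the first batch: 26−24=2 passes and 23−2=21 failures.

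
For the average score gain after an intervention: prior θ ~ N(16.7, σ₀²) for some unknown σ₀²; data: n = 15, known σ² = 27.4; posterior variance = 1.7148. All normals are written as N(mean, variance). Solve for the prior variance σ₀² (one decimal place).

For the Normal–Normal model with known σ², precisions add: τ_n = τ₀ + n/σ².
So 1/σ₀² = 1/1.7148 − 15/27.4 = 0.583158 − 0.547445 = 0.035713.
Hence σ₀² = 1/0.035713 ≈ 28.0.

σ₀² = 28.0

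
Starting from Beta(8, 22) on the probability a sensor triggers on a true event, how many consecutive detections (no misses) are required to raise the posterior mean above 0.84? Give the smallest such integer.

k = 108

After k detections and 0 misses the posterior is Beta(8+k, 22), with mean (8+k)/(8+22+k).
Set (8+k)/(30+k) > 0.84 and solve: k > (0.84·30 − 8)/(1 − 0.84) = 107.500.
The smallest integer exceeding 107.500 is 108.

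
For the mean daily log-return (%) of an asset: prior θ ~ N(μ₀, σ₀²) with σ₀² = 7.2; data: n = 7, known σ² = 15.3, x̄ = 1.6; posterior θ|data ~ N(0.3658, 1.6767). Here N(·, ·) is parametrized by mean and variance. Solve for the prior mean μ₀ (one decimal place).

μ₀ = -3.7

The posterior mean is a precision-weighted average: μ_n = (τ₀μ₀ + τ_data·x̄)/(τ₀+τ_data), with τ₀=1/σ₀² and τ_data=n/σ².
Here τ₀ = 1/7.2 = 0.138889 and τ_data = 7/15.3 = 0.457516, so τ_n = 0.596405.
Rearranging for μ₀: μ₀ = (μ_n·τ_n − τ_data·x̄)/τ₀ = (0.3658·0.596405 − 0.457516·1.6) / 0.138889 = -0.513861/0.138889 ≈ -3.7.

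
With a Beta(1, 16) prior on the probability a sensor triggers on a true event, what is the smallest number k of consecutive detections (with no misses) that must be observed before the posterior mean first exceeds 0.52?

After k detections and 0 misses the posterior is Beta(1+k, 16), with mean (1+k)/(1+16+k).
Set (1+k)/(17+k) > 0.52 and solve: k > (0.52·17 − 1)/(1 − 0.52) = 16.333.
The smallest integer exceeding 16.333 is 17, and checking k=17: (18)/(34) = 0.5294 > 0.52.

k = 17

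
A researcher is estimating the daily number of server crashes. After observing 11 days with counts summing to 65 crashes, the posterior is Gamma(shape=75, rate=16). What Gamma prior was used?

Gamma(shape=10, rate=5)

A Gamma(α, β) prior (rate parametrization) on a Poisson rate with n observations summing to S gives posterior Gamma(α+S, β+n).
So α = 75 − 65 = 10 and β = 16 − 11 = 5.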